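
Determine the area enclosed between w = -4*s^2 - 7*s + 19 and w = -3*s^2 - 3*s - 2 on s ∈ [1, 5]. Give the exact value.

40

The difference (-4*s^2 - 7*s + 19) - (-3*s^2 - 3*s - 2) = -s^2 - 4*s + 21 changes sign at s = 3 inside [1, 5], so split the integral there.
∫[1,3] (-s^2 - 4*s + 21) ds = 52/3.
∫[3,5] (-s^2 - 4*s + 21) ds = -68/3; the area of that piece is 68/3.
Total area = 52/3 + 68/3 = 40.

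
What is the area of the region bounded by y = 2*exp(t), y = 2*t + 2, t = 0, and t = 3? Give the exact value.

On [0, 3], (2*exp(t)) - (2*t + 2) = -2*t + 2*exp(t) - 2 is ≥ 0 throughout, so the area is a single integral of |-2*t + 2*exp(t) - 2|.
∫[0,3] (-2*t + 2*exp(t) - 2) dt = -17 + 2*exp(3).

-17 + 2*exp(3)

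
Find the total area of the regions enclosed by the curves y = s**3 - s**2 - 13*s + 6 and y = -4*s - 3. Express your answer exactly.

Set the curves equal: s**3 - s**2 - 13*s + 6 = -4*s - 3, so s**3 - s**2 - 9*s + 9 = 0, which factors as (s - 3)*(s - 1)*(s + 3) = 0. The curves meet at s = -3, 1, 3.
On [-3, 1], y = s**3 - s**2 - 13*s + 6 is on top; that piece has area ∫[-3,1] (s**3 - s**2 - 9*s + 9) ds = 128/3.
On [1, 3], y = -4*s - 3 is on top; that piece has area ∫[1,3] (-(s**3 - s**2 - 9*s + 9)) ds = 20/3.
Total enclosed area = 128/3 + 20/3 = 148/3.

148/3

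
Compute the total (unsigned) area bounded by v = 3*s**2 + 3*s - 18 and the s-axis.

The curve meets the s-axis where 3*s**2 + 3*s - 18 = 0, i.e. 3*(s - 2)*(s + 3) = 0, at s = -3, 2.
On [-3, 2] the curve lies below the axis; ∫[-3,2] (3*s**2 + 3*s - 18) ds = -125/2, giving area 125/2.

125/2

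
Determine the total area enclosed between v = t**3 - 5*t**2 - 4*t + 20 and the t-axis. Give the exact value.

937/12

The curve meets the t-axis where t**3 - 5*t**2 - 4*t + 20 = 0, i.e. (t - 5)*(t - 2)*(t + 2) = 0, at t = -2, 2, 5.
On [-2, 2] the curve lies above the axis; ∫[-2,2] (t**3 - 5*t**2 - 4*t + 20) dt = 160/3, giving area 160/3.
On [2, 5] the curve lies below the axis; ∫[2,5] (t**3 - 5*t**2 - 4*t + 20) dt = -99/4, giving area 99/4.
Total area = 160/3 + 99/4 = 937/12.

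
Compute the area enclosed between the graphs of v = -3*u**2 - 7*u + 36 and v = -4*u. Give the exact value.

Set the curves equal: -3*u**2 - 7*u + 36 = -4*u, so -3*u**2 - 3*u + 36 = 0, which factors as -3*(u - 3)*(u + 4) = 0. The curves meet at u = -4, 3.
On [-4, 3], v = -3*u**2 - 7*u + 36 is on top; that piece has area ∫[-4,3] (-3*u**2 - 3*u + 36) du = 343/2.

343/2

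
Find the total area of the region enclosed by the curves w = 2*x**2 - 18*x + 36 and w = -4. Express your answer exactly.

Set the curves equal: 2*x**2 - 18*x + 36 = -4, so 2*x**2 - 18*x + 40 = 0, which factors as 2*(x - 5)*(x - 4) = 0. The curves meet at x = 4, 5.
On [4, 5], w = -4 is on top; that piece has area ∫[4,5] (-(2*x**2 - 18*x + 40)) dx = 1/3.

1/3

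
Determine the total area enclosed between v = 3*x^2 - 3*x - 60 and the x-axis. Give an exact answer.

729/2

The curve meets the x-axis where 3*x^2 - 3*x - 60 = 0, i.e. 3*(x - 5)*(x + 4) = 0, at x = -4, 5.
On [-4, 5] the curve lies below the axis; ∫[-4,5] (3*x^2 - 3*x - 60) dx = -729/2, giving area 729/2.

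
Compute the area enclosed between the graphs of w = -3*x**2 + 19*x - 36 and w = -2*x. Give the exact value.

1/2

Set the curves equal: -3*x**2 + 19*x - 36 = -2*x, so -3*x**2 + 21*x - 36 = 0, which factors as -3*(x - 4)*(x - 3) = 0. The curves meet at x = 3, 4.
On [3, 4], w = -3*x**2 + 19*x - 36 is on top; that piece has area ∫[3,4] (-3*x**2 + 21*x - 36) dx = 1/2.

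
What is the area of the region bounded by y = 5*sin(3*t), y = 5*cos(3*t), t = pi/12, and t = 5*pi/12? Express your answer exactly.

10*sqrt(2)/3

On [pi/12, 5*pi/12], (5*sin(3*t)) - (5*cos(3*t)) = 5*sin(3*t) - 5*cos(3*t) is ≥ 0 throughout, so the area is a single integral of |5*sin(3*t) - 5*cos(3*t)|.
∫[pi/12,5*pi/12] (5*sin(3*t) - 5*cos(3*t)) dt = 10*sqrt(2)/3.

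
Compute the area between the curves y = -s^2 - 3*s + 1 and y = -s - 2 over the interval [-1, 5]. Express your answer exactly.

The difference (-s^2 - 3*s + 1) - (-s - 2) = -s^2 - 2*s + 3 changes sign at s = 1 inside [-1, 5], so split the integral there.
∫[-1,1] (-s^2 - 2*s + 3) ds = 16/3.
∫[1,5] (-s^2 - 2*s + 3) ds = -160/3; the area of that piece is 160/3.
Total area = 16/3 + 160/3 = 176/3.

176/3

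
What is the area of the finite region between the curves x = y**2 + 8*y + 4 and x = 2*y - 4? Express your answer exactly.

4/3

Both boundary curves give x as a function of y, so integrate with respect to y. Setting them equal: y**2 + 6*y + 8 = 0, i.e. (y + 2)*(y + 4) = 0, so they meet at y = -4, -2.
For y in [-4, -2], x = y**2 + 8*y + 4 is on the left; area = ∫[-4,-2] (-(y**2 + 6*y + 8)) dy = 4/3.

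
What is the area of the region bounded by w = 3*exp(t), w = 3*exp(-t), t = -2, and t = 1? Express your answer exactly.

The difference (3*exp(t)) - (3*exp(-t)) = 3*exp(t) - 3*exp(-t) changes sign at t = 0 inside [-2, 1], so split the integral there.
∫[-2,0] (3*exp(t) - 3*exp(-t)) dt = -3*exp(2) - 3*exp(-2) + 6; the area of that piece is -6 + 3*exp(-2) + 3*exp(2).
∫[0,1] (3*exp(t) - 3*exp(-t)) dt = -6 + 3*exp(-1) + 3*exp(1).
Total area = (-6 + 3*exp(-2) + 3*exp(2)) + (-6 + 3*exp(-1) + 3*exp(1)) = -12 + 3*exp(-2) + 3*exp(-1) + 3*exp(1) + 3*exp(2).

-12 + 3*exp(-2) + 3*exp(-1) + 3*exp(1) + 3*exp(2)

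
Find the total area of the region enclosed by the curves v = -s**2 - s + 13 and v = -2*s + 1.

Set the curves equal: -s**2 - s + 13 = -2*s + 1, so -s**2 + s + 12 = 0, which factors as -(s - 4)*(s + 3) = 0. The curves meet at s = -3, 4.
On [-3, 4], v = -s**2 - s + 13 is on top; that piece has area ∫[-3,4] (-s**2 + s + 12) ds = 343/6.

343/6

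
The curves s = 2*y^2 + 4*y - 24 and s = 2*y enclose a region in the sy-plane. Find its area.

Both boundary curves give s as a function of y, so integrate with respect to y. Setting them equal: 2*y^2 + 2*y - 24 = 0, i.e. 2*(y - 3)*(y + 4) = 0, so they meet at y = -4, 3.
For y in [-4, 3], s = 2*y^2 + 4*y - 24 is on the left; area = ∫[-4,3] (-(2*y^2 + 2*y - 24)) dy = 343/3.

343/3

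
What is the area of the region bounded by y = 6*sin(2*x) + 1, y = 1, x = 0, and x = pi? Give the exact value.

12

The difference (6*sin(2*x) + 1) - (1) = 6*sin(2*x) changes sign at x = pi/2 inside [0, pi], so split the integral there.
∫[0,pi/2] (6*sin(2*x)) dx = 6.
∫[pi/2,pi] (6*sin(2*x)) dx = -6; the area of that piece is 6.
Total area = 6 + 6 = 12.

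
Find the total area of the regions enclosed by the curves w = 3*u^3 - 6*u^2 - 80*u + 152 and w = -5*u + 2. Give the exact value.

Set the curves equal: 3*u^3 - 6*u^2 - 80*u + 152 = -5*u + 2, so 3*u^3 - 6*u^2 - 75*u + 150 = 0, which factors as 3*(u - 5)*(u - 2)*(u + 5) = 0. The curves meet at u = -5, 2, 5.
On [-5, 2], w = 3*u^3 - 6*u^2 - 80*u + 152 is on top; that piece has area ∫[-5,2] (3*u^3 - 6*u^2 - 75*u + 150) du = 4459/4.
On [2, 5], w = -5*u + 2 is on top; that piece has area ∫[2,5] (-(3*u^3 - 6*u^2 - 75*u + 150)) du = 459/4.
Total enclosed area = 4459/4 + 459/4 = 2459/2.

2459/2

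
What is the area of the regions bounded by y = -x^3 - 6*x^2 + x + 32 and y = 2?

Set the curves equal: -x^3 - 6*x^2 + x + 32 = 2, so -x^3 - 6*x^2 + x + 30 = 0, which factors as -(x - 2)*(x + 3)*(x + 5) = 0. The curves meet at x = -5, -3, 2.
On [-5, -3], y = 2 is on top; that piece has area ∫[-5,-3] (-(-x^3 - 6*x^2 + x + 30)) dx = 8.
On [-3, 2], y = -x^3 - 6*x^2 + x + 32 is on top; that piece has area ∫[-3,2] (-x^3 - 6*x^2 + x + 30) dx = 375/4.
Total enclosed area = 8 + 375/4 = 407/4.

407/4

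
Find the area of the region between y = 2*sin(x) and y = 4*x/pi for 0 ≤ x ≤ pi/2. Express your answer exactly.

2 - pi/2

On [0, pi/2], (2*sin(x)) - (4*x/pi) = -4*x/pi + 2*sin(x) is ≥ 0 throughout, so the area is a single integral of |-4*x/pi + 2*sin(x)|.
∫[0,pi/2] (-4*x/pi + 2*sin(x)) dx = 2 - pi/2.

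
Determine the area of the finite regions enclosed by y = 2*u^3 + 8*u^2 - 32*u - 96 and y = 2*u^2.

517

Set the curves equal: 2*u^3 + 8*u^2 - 32*u - 96 = 2*u^2, so 2*u^3 + 6*u^2 - 32*u - 96 = 0, which factors as 2*(u - 4)*(u + 3)*(u + 4) = 0. The curves meet at u = -4, -3, 4.
On [-4, -3], y = 2*u^3 + 8*u^2 - 32*u - 96 is on top; that piece has area ∫[-4,-3] (2*u^3 + 6*u^2 - 32*u - 96) du = 5/2.
On [-3, 4], y = 2*u^2 is on top; that piece has area ∫[-3,4] (-(2*u^3 + 6*u^2 - 32*u - 96)) du = 1029/2.
Total enclosed area = 5/2 + 1029/2 = 517.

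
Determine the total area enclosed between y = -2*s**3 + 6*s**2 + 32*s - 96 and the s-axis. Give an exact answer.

The curve meets the s-axis where -2*s**3 + 6*s**2 + 32*s - 96 = 0, i.e. -2*(s - 4)*(s - 3)*(s + 4) = 0, at s = -4, 3, 4.
On [-4, 3] the curve lies below the axis; ∫[-4,3] (-2*s**3 + 6*s**2 + 32*s - 96) ds = -1029/2, giving area 1029/2.
On [3, 4] the curve lies above the axis; ∫[3,4] (-2*s**3 + 6*s**2 + 32*s - 96) ds = 5/2, giving area 5/2.
Total area = 1029/2 + 5/2 = 517.

517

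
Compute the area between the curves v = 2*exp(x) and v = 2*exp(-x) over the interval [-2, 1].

The difference (2*exp(x)) - (2*exp(-x)) = 2*exp(x) - 2*exp(-x) changes sign at x = 0 inside [-2, 1], so split the integral there.
∫[-2,0] (2*exp(x) - 2*exp(-x)) dx = -2*exp(2) - 2*exp(-2) + 4; the area of that piece is -4 + 2*exp(-2) + 2*exp(2).
∫[0,1] (2*exp(x) - 2*exp(-x)) dx = -4 + 2*exp(-1) + 2*exp(1).
Total area = (-4 + 2*exp(-2) + 2*exp(2)) + (-4 + 2*exp(-1) + 2*exp(1)) = -8 + 2*exp(-2) + 2*exp(-1) + 2*exp(1) + 2*exp(2).

-8 + 2*exp(-2) + 2*exp(-1) + 2*exp(1) + 2*exp(2)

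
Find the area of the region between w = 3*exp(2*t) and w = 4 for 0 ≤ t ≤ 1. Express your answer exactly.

The difference (3*exp(2*t)) - (4) = 3*exp(2*t) - 4 changes sign at t = -log(3)/2 + log(2) inside [0, 1], so split the integral there.
∫[0,-log(3)/2 + log(2)] (3*exp(2*t) - 4) dt = log(9/16) + 1/2; the area of that piece is -1/2 + log(16/9).
∫[-log(3)/2 + log(2),1] (3*exp(2*t) - 4) dt = -6 - 2*log(3) + 4*log(2) + 3*exp(2)/2.
Total area = (-1/2 + log(16/9)) + (-6 - 2*log(3) + 4*log(2) + 3*exp(2)/2) = -13/2 - 4*log(3) + 8*log(2) + 3*exp(2)/2.

-13/2 - 4*log(3) + 8*log(2) + 3*exp(2)/2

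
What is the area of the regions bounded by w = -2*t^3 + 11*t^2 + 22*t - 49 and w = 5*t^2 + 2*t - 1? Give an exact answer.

Set the curves equal: -2*t^3 + 11*t^2 + 22*t - 49 = 5*t^2 + 2*t - 1, so -2*t^3 + 6*t^2 + 20*t - 48 = 0, which factors as -2*(t - 4)*(t - 2)*(t + 3) = 0. The curves meet at t = -3, 2, 4.
On [-3, 2], w = 5*t^2 + 2*t - 1 is on top; that piece has area ∫[-3,2] (-(-2*t^3 + 6*t^2 + 20*t - 48)) dt = 375/2.
On [2, 4], w = -2*t^3 + 11*t^2 + 22*t - 49 is on top; that piece has area ∫[2,4] (-2*t^3 + 6*t^2 + 20*t - 48) dt = 16.
Total enclosed area = 375/2 + 16 = 407/2.

407/2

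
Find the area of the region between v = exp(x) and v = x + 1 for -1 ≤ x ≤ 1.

-2 - exp(-1) + exp(1)

On [-1, 1], (exp(x)) - (x + 1) = -x + exp(x) - 1 is ≥ 0 throughout, so the area is a single integral of |-x + exp(x) - 1|.
∫[-1,1] (-x + exp(x) - 1) dx = -2 - exp(-1) + exp(1).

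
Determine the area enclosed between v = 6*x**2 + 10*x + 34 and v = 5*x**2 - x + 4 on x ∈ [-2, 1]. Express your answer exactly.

On [-2, 1], (6*x**2 + 10*x + 34) - (5*x**2 - x + 4) = x**2 + 11*x + 30 is ≥ 0 throughout, so the area is a single integral of |x**2 + 11*x + 30|.
∫[-2,1] (x**2 + 11*x + 30) dx = 153/2.

153/2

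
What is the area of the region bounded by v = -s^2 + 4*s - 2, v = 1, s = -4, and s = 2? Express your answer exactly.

The difference (-s^2 + 4*s - 2) - (1) = -s^2 + 4*s - 3 changes sign at s = 1 inside [-4, 2], so split the integral there.
∫[-4,1] (-s^2 + 4*s - 3) ds = -200/3; the area of that piece is 200/3.
∫[1,2] (-s^2 + 4*s - 3) ds = 2/3.
Total area = 200/3 + 2/3 = 202/3.

202/3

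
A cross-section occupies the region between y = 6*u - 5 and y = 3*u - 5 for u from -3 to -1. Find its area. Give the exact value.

On [-3, -1], (6*u - 5) - (3*u - 5) = 3*u is ≤ 0 throughout, so the area is a single integral of |3*u|.
∫[-3,-1] (3*u) du = -12; the area of that piece is 12.

12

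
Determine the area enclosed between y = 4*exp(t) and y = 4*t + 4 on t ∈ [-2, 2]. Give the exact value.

On [-2, 2], (4*exp(t)) - (4*t + 4) = -4*t + 4*exp(t) - 4 is ≥ 0 throughout, so the area is a single integral of |-4*t + 4*exp(t) - 4|.
∫[-2,2] (-4*t + 4*exp(t) - 4) dt = -16 - 4*exp(-2) + 4*exp(2).

-16 - 4*exp(-2) + 4*exp(2)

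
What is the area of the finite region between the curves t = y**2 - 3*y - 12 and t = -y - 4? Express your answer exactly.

Both boundary curves give t as a function of y, so integrate with respect to y. Setting them equal: y**2 - 2*y - 8 = 0, i.e. (y - 4)*(y + 2) = 0, so they meet at y = -2, 4.
For y in [-2, 4], t = y**2 - 3*y - 12 is on the left; area = ∫[-2,4] (-(y**2 - 2*y - 8)) dy = 36.

36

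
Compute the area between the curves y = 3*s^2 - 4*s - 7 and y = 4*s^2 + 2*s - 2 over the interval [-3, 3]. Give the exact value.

The difference (3*s^2 - 4*s - 7) - (4*s^2 + 2*s - 2) = -s^2 - 6*s - 5 changes sign at s = -1 inside [-3, 3], so split the integral there.
∫[-3,-1] (-s^2 - 6*s - 5) ds = 16/3.
∫[-1,3] (-s^2 - 6*s - 5) ds = -160/3; the area of that piece is 160/3.
Total area = 16/3 + 160/3 = 176/3.

176/3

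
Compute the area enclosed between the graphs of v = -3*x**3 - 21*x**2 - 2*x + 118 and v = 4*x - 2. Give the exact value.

1741/4

Set the curves equal: -3*x**3 - 21*x**2 - 2*x + 118 = 4*x - 2, so -3*x**3 - 21*x**2 - 6*x + 120 = 0, which factors as -3*(x - 2)*(x + 4)*(x + 5) = 0. The curves meet at x = -5, -4, 2.
On [-5, -4], v = 4*x - 2 is on top; that piece has area ∫[-5,-4] (-(-3*x**3 - 21*x**2 - 6*x + 120)) dx = 13/4.
On [-4, 2], v = -3*x**3 - 21*x**2 - 2*x + 118 is on top; that piece has area ∫[-4,2] (-3*x**3 - 21*x**2 - 6*x + 120) dx = 432.
Total enclosed area = 13/4 + 432 = 1741/4.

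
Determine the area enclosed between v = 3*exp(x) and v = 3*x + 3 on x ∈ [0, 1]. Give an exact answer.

-15/2 + 3*exp(1)

On [0, 1], (3*exp(x)) - (3*x + 3) = -3*x + 3*exp(x) - 3 is ≥ 0 throughout, so the area is a single integral of |-3*x + 3*exp(x) - 3|.
∫[0,1] (-3*x + 3*exp(x) - 3) dx = -15/2 + 3*exp(1).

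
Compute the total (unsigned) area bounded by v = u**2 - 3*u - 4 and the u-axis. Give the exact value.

The curve meets the u-axis where u**2 - 3*u - 4 = 0, i.e. (u - 4)*(u + 1) = 0, at u = -1, 4.
On [-1, 4] the curve lies below the axis; ∫[-1,4] (u**2 - 3*u - 4) du = -125/6, giving area 125/6.

125/6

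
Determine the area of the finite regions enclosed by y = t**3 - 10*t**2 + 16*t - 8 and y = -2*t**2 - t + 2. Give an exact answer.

71/6

Set the curves equal: t**3 - 10*t**2 + 16*t - 8 = -2*t**2 - t + 2, so t**3 - 8*t**2 + 17*t - 10 = 0, which factors as (t - 5)*(t - 2)*(t - 1) = 0. The curves meet at t = 1, 2, 5.
On [1, 2], y = t**3 - 10*t**2 + 16*t - 8 is on top; that piece has area ∫[1,2] (t**3 - 8*t**2 + 17*t - 10) dt = 7/12.
On [2, 5], y = -2*t**2 - t + 2 is on top; that piece has area ∫[2,5] (-(t**3 - 8*t**2 + 17*t - 10)) dt = 45/4.
Total enclosed area = 7/12 + 45/4 = 71/6.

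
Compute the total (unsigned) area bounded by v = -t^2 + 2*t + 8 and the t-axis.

The curve meets the t-axis where -t^2 + 2*t + 8 = 0, i.e. -(t - 4)*(t + 2) = 0, at t = -2, 4.
On [-2, 4] the curve lies above the axis; ∫[-2,4] (-t^2 + 2*t + 8) dt = 36, giving area 36.

36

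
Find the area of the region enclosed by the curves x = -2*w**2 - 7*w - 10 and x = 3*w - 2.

Both boundary curves give x as a function of w, so integrate with respect to w. Setting them equal: -2*w**2 - 10*w - 8 = 0, i.e. -2*(w + 1)*(w + 4) = 0, so they meet at w = -4, -1.
For w in [-4, -1], x = -2*w**2 - 7*w - 10 is on the right; area = ∫[-4,-1] (-2*w**2 - 10*w - 8) dw = 9.

9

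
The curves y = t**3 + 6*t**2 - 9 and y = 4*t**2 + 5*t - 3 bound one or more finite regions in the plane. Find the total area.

253/12

Set the curves equal: t**3 + 6*t**2 - 9 = 4*t**2 + 5*t - 3, so t**3 + 2*t**2 - 5*t - 6 = 0, which factors as (t - 2)*(t + 1)*(t + 3) = 0. The curves meet at t = -3, -1, 2.
On [-3, -1], y = t**3 + 6*t**2 - 9 is on top; that piece has area ∫[-3,-1] (t**3 + 2*t**2 - 5*t - 6) dt = 16/3.
On [-1, 2], y = 4*t**2 + 5*t - 3 is on top; that piece has area ∫[-1,2] (-(t**3 + 2*t**2 - 5*t - 6)) dt = 63/4.
Total enclosed area = 16/3 + 63/4 = 253/12.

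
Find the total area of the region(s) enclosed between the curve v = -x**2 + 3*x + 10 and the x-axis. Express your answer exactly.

The curve meets the x-axis where -x**2 + 3*x + 10 = 0, i.e. -(x - 5)*(x + 2) = 0, at x = -2, 5.
On [-2, 5] the curve lies above the axis; ∫[-2,5] (-x**2 + 3*x + 10) dx = 343/6, giving area 343/6.

343/6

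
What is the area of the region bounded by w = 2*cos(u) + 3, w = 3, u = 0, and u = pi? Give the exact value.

The difference (2*cos(u) + 3) - (3) = 2*cos(u) changes sign at u = pi/2 inside [0, pi], so split the integral there.
∫[0,pi/2] (2*cos(u)) du = 2.
∫[pi/2,pi] (2*cos(u)) du = -2; the area of that piece is 2.
Total area = 2 + 2 = 4.

4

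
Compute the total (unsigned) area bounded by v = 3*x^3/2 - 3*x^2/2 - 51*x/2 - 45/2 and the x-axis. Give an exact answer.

The curve meets the x-axis where 3*x^3/2 - 3*x^2/2 - 51*x/2 - 45/2 = 0, i.e. 3*(x - 5)*(x + 1)*(x + 3)/2 = 0, at x = -3, -1, 5.
On [-3, -1] the curve lies above the axis; ∫[-3,-1] (3*x^3/2 - 3*x^2/2 - 51*x/2 - 45/2) dx = 14, giving area 14.
On [-1, 5] the curve lies below the axis; ∫[-1,5] (3*x^3/2 - 3*x^2/2 - 51*x/2 - 45/2) dx = -270, giving area 270.
Total area = 14 + 270 = 284.

284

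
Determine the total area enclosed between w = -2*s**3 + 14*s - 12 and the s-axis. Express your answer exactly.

131/2

The curve meets the s-axis where -2*s**3 + 14*s - 12 = 0, i.e. -2*(s - 2)*(s - 1)*(s + 3) = 0, at s = -3, 1, 2.
On [-3, 1] the curve lies below the axis; ∫[-3,1] (-2*s**3 + 14*s - 12) ds = -64, giving area 64.
On [1, 2] the curve lies above the axis; ∫[1,2] (-2*s**3 + 14*s - 12) ds = 3/2, giving area 3/2.
Total area = 64 + 3/2 = 131/2.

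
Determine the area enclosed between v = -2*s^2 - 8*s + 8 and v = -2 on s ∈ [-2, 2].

The difference (-2*s^2 - 8*s + 8) - (-2) = -2*s^2 - 8*s + 10 changes sign at s = 1 inside [-2, 2], so split the integral there.
∫[-2,1] (-2*s^2 - 8*s + 10) ds = 36.
∫[1,2] (-2*s^2 - 8*s + 10) ds = -20/3; the area of that piece is 20/3.
Total area = 36 + 20/3 = 128/3.

128/3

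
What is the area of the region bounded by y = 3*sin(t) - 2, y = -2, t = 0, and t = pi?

On [0, pi], (3*sin(t) - 2) - (-2) = 3*sin(t) is ≥ 0 throughout, so the area is a single integral of |3*sin(t)|.
∫[0,pi] (3*sin(t)) dt = 6.

6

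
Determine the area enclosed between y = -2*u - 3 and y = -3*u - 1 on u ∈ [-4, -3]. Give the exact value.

11/2

On [-4, -3], (-2*u - 3) - (-3*u - 1) = u - 2 is ≤ 0 throughout, so the area is a single integral of |u - 2|.
∫[-4,-3] (u - 2) du = -11/2; the area of that piece is 11/2.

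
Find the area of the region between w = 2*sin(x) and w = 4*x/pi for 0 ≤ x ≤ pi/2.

On [0, pi/2], (2*sin(x)) - (4*x/pi) = -4*x/pi + 2*sin(x) is ≥ 0 throughout, so the area is a single integral of |-4*x/pi + 2*sin(x)|.
∫[0,pi/2] (-4*x/pi + 2*sin(x)) dx = 2 - pi/2.

2 - pi/2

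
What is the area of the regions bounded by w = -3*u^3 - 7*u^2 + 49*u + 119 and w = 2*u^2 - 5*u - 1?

Set the curves equal: -3*u^3 - 7*u^2 + 49*u + 119 = 2*u^2 - 5*u - 1, so -3*u^3 - 9*u^2 + 54*u + 120 = 0, which factors as -3*(u - 4)*(u + 2)*(u + 5) = 0. The curves meet at u = -5, -2, 4.
On [-5, -2], w = 2*u^2 - 5*u - 1 is on top; that piece has area ∫[-5,-2] (-(-3*u^3 - 9*u^2 + 54*u + 120)) du = 405/4.
On [-2, 4], w = -3*u^3 - 7*u^2 + 49*u + 119 is on top; that piece has area ∫[-2,4] (-3*u^3 - 9*u^2 + 54*u + 120) du = 648.
Total enclosed area = 405/4 + 648 = 2997/4.

2997/4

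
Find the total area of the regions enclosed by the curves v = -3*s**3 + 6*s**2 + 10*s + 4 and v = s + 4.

Set the curves equal: -3*s**3 + 6*s**2 + 10*s + 4 = s + 4, so -3*s**3 + 6*s**2 + 9*s = 0, which factors as -3*s*(s - 3)*(s + 1) = 0. The curves meet at s = -1, 0, 3.
On [-1, 0], v = s + 4 is on top; that piece has area ∫[-1,0] (-(-3*s**3 + 6*s**2 + 9*s)) ds = 7/4.
On [0, 3], v = -3*s**3 + 6*s**2 + 10*s + 4 is on top; that piece has area ∫[0,3] (-3*s**3 + 6*s**2 + 9*s) ds = 135/4.
Total enclosed area = 7/4 + 135/4 = 71/2.

71/2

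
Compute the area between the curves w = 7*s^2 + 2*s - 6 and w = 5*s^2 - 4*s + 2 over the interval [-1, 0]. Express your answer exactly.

31/3

On [-1, 0], (7*s^2 + 2*s - 6) - (5*s^2 - 4*s + 2) = 2*s^2 + 6*s - 8 is ≤ 0 throughout, so the area is a single integral of |2*s^2 + 6*s - 8|.
∫[-1,0] (2*s^2 + 6*s - 8) ds = -31/3; the area of that piece is 31/3.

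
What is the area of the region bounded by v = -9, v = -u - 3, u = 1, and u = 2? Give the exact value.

9/2

On [1, 2], (-9) - (-u - 3) = u - 6 is ≤ 0 throughout, so the area is a single integral of |u - 6|.
∫[1,2] (u - 6) du = -9/2; the area of that piece is 9/2.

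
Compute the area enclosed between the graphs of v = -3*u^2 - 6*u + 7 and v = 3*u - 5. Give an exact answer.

Set the curves equal: -3*u^2 - 6*u + 7 = 3*u - 5, so -3*u^2 - 9*u + 12 = 0, which factors as -3*(u - 1)*(u + 4) = 0. The curves meet at u = -4, 1.
On [-4, 1], v = -3*u^2 - 6*u + 7 is on top; that piece has area ∫[-4,1] (-3*u^2 - 9*u + 12) du = 125/2.

125/2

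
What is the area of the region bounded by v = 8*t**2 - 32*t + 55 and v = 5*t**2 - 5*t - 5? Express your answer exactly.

Set the curves equal: 8*t**2 - 32*t + 55 = 5*t**2 - 5*t - 5, so 3*t**2 - 27*t + 60 = 0, which factors as 3*(t - 5)*(t - 4) = 0. The curves meet at t = 4, 5.
On [4, 5], v = 5*t**2 - 5*t - 5 is on top; that piece has area ∫[4,5] (-(3*t**2 - 27*t + 60)) dt = 1/2.

1/2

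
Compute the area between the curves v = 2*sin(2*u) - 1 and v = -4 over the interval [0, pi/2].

2 + 3*pi/2

On [0, pi/2], (2*sin(2*u) - 1) - (-4) = 2*sin(2*u) + 3 is ≥ 0 throughout, so the area is a single integral of |2*sin(2*u) + 3|.
∫[0,pi/2] (2*sin(2*u) + 3) du = 2 + 3*pi/2.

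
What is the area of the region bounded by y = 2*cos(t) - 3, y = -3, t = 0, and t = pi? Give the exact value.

4

The difference (2*cos(t) - 3) - (-3) = 2*cos(t) changes sign at t = pi/2 inside [0, pi], so split the integral there.
∫[0,pi/2] (2*cos(t)) dt = 2.
∫[pi/2,pi] (2*cos(t)) dt = -2; the area of that piece is 2.
Total area = 2 + 2 = 4.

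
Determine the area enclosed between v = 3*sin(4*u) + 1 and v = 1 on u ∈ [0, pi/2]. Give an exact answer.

3

The difference (3*sin(4*u) + 1) - (1) = 3*sin(4*u) changes sign at u = pi/4 inside [0, pi/2], so split the integral there.
∫[0,pi/4] (3*sin(4*u)) du = 3/2.
∫[pi/4,pi/2] (3*sin(4*u)) du = -3/2; the area of that piece is 3/2.
Total area = 3/2 + 3/2 = 3.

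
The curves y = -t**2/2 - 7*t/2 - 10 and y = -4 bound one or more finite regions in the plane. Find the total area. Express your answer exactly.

Set the curves equal: -t**2/2 - 7*t/2 - 10 = -4, so -t**2/2 - 7*t/2 - 6 = 0, which factors as -(t + 3)*(t + 4)/2 = 0. The curves meet at t = -4, -3.
On [-4, -3], y = -t**2/2 - 7*t/2 - 10 is on top; that piece has area ∫[-4,-3] (-t**2/2 - 7*t/2 - 6) dt = 1/12.

1/12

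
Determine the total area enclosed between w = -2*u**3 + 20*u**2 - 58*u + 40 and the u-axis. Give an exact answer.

71/3

The curve meets the u-axis where -2*u**3 + 20*u**2 - 58*u + 40 = 0, i.e. -2*(u - 5)*(u - 4)*(u - 1) = 0, at u = 1, 4, 5.
On [1, 4] the curve lies below the axis; ∫[1,4] (-2*u**3 + 20*u**2 - 58*u + 40) du = -45/2, giving area 45/2.
On [4, 5] the curve lies above the axis; ∫[4,5] (-2*u**3 + 20*u**2 - 58*u + 40) du = 7/6, giving area 7/6.
Total area = 45/2 + 7/6 = 71/3.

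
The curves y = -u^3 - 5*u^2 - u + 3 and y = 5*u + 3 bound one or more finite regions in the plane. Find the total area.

Set the curves equal: -u^3 - 5*u^2 - u + 3 = 5*u + 3, so -u^3 - 5*u^2 - 6*u = 0, which factors as -u*(u + 2)*(u + 3) = 0. The curves meet at u = -3, -2, 0.
On [-3, -2], y = 5*u + 3 is on top; that piece has area ∫[-3,-2] (-(-u^3 - 5*u^2 - 6*u)) du = 5/12.
On [-2, 0], y = -u^3 - 5*u^2 - u + 3 is on top; that piece has area ∫[-2,0] (-u^3 - 5*u^2 - 6*u) du = 8/3.
Total enclosed area = 5/12 + 8/3 = 37/12.

37/12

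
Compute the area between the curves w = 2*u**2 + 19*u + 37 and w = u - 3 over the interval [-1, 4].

1135/3

On [-1, 4], (2*u**2 + 19*u + 37) - (u - 3) = 2*u**2 + 18*u + 40 is ≥ 0 throughout, so the area is a single integral of |2*u**2 + 18*u + 40|.
∫[-1,4] (2*u**2 + 18*u + 40) du = 1135/3.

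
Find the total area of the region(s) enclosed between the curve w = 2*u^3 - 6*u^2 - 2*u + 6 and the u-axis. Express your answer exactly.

The curve meets the u-axis where 2*u^3 - 6*u^2 - 2*u + 6 = 0, i.e. 2*(u - 3)*(u - 1)*(u + 1) = 0, at u = -1, 1, 3.
On [-1, 1] the curve lies above the axis; ∫[-1,1] (2*u^3 - 6*u^2 - 2*u + 6) du = 8, giving area 8.
On [1, 3] the curve lies below the axis; ∫[1,3] (2*u^3 - 6*u^2 - 2*u + 6) du = -8, giving area 8.
Total area = 8 + 8 = 16.

16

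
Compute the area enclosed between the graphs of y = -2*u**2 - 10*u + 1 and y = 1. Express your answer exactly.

125/3

Set the curves equal: -2*u**2 - 10*u + 1 = 1, so -2*u**2 - 10*u = 0, which factors as -2*u*(u + 5) = 0. The curves meet at u = -5, 0.
On [-5, 0], y = -2*u**2 - 10*u + 1 is on top; that piece has area ∫[-5,0] (-2*u**2 - 10*u) du = 125/3.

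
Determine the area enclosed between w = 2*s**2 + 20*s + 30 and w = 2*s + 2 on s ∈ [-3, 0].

The difference (2*s**2 + 20*s + 30) - (2*s + 2) = 2*s**2 + 18*s + 28 changes sign at s = -2 inside [-3, 0], so split the integral there.
∫[-3,-2] (2*s**2 + 18*s + 28) ds = -13/3; the area of that piece is 13/3.
∫[-2,0] (2*s**2 + 18*s + 28) ds = 76/3.
Total area = 13/3 + 76/3 = 89/3.

89/3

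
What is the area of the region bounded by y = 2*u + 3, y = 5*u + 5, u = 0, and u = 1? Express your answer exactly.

7/2

On [0, 1], (2*u + 3) - (5*u + 5) = -3*u - 2 is ≤ 0 throughout, so the area is a single integral of |-3*u - 2|.
∫[0,1] (-3*u - 2) du = -7/2; the area of that piece is 7/2.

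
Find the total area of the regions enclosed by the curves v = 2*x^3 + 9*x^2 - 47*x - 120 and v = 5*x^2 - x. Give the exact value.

5137/6

Set the curves equal: 2*x^3 + 9*x^2 - 47*x - 120 = 5*x^2 - x, so 2*x^3 + 4*x^2 - 46*x - 120 = 0, which factors as 2*(x - 5)*(x + 3)*(x + 4) = 0. The curves meet at x = -4, -3, 5.
On [-4, -3], v = 2*x^3 + 9*x^2 - 47*x - 120 is on top; that piece has area ∫[-4,-3] (2*x^3 + 4*x^2 - 46*x - 120) dx = 17/6.
On [-3, 5], v = 5*x^2 - x is on top; that piece has area ∫[-3,5] (-(2*x^3 + 4*x^2 - 46*x - 120)) dx = 2560/3.
Total enclosed area = 17/6 + 2560/3 = 5137/6.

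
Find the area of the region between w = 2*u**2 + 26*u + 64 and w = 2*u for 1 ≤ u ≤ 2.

On [1, 2], (2*u**2 + 26*u + 64) - (2*u) = 2*u**2 + 24*u + 64 is ≥ 0 throughout, so the area is a single integral of |2*u**2 + 24*u + 64|.
∫[1,2] (2*u**2 + 24*u + 64) du = 314/3.

314/3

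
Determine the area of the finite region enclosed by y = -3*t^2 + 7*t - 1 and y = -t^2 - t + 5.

8/3

Set the curves equal: -3*t^2 + 7*t - 1 = -t^2 - t + 5, so -2*t^2 + 8*t - 6 = 0, which factors as -2*(t - 3)*(t - 1) = 0. The curves meet at t = 1, 3.
On [1, 3], y = -3*t^2 + 7*t - 1 is on top; that piece has area ∫[1,3] (-2*t^2 + 8*t - 6) dt = 8/3.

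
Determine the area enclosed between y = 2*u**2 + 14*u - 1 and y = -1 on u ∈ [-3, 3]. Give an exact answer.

126

The difference (2*u**2 + 14*u - 1) - (-1) = 2*u**2 + 14*u changes sign at u = 0 inside [-3, 3], so split the integral there.
∫[-3,0] (2*u**2 + 14*u) du = -45; the area of that piece is 45.
∫[0,3] (2*u**2 + 14*u) du = 81.
Total area = 45 + 81 = 126.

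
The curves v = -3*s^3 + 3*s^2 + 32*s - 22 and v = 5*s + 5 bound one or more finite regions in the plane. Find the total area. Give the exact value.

Set the curves equal: -3*s^3 + 3*s^2 + 32*s - 22 = 5*s + 5, so -3*s^3 + 3*s^2 + 27*s - 27 = 0, which factors as -3*(s - 3)*(s - 1)*(s + 3) = 0. The curves meet at s = -3, 1, 3.
On [-3, 1], v = 5*s + 5 is on top; that piece has area ∫[-3,1] (-(-3*s^3 + 3*s^2 + 27*s - 27)) ds = 128.
On [1, 3], v = -3*s^3 + 3*s^2 + 32*s - 22 is on top; that piece has area ∫[1,3] (-3*s^3 + 3*s^2 + 27*s - 27) ds = 20.
Total enclosed area = 128 + 20 = 148.

148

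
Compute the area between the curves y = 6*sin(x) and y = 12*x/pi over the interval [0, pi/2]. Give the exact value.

On [0, pi/2], (6*sin(x)) - (12*x/pi) = -12*x/pi + 6*sin(x) is ≥ 0 throughout, so the area is a single integral of |-12*x/pi + 6*sin(x)|.
∫[0,pi/2] (-12*x/pi + 6*sin(x)) dx = 6 - 3*pi/2.

6 - 3*pi/2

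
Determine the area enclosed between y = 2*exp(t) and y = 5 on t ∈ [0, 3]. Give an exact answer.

-23 - 10*log(2) + 10*log(5) + 2*exp(3)

The difference (2*exp(t)) - (5) = 2*exp(t) - 5 changes sign at t = log(5/2) inside [0, 3], so split the integral there.
∫[0,log(5/2)] (2*exp(t) - 5) dt = log(32/3125) + 3; the area of that piece is -3 + log(3125/32).
∫[log(5/2),3] (2*exp(t) - 5) dt = -20 - 5*log(2) + 5*log(5) + 2*exp(3).
Total area = (-3 + log(3125/32)) + (-20 - 5*log(2) + 5*log(5) + 2*exp(3)) = -23 - 10*log(2) + 10*log(5) + 2*exp(3).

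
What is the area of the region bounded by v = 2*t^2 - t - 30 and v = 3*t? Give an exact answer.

Set the curves equal: 2*t^2 - t - 30 = 3*t, so 2*t^2 - 4*t - 30 = 0, which factors as 2*(t - 5)*(t + 3) = 0. The curves meet at t = -3, 5.
On [-3, 5], v = 3*t is on top; that piece has area ∫[-3,5] (-(2*t^2 - 4*t - 30)) dt = 512/3.

512/3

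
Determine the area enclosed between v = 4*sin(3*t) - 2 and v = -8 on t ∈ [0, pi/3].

8/3 + 2*pi

On [0, pi/3], (4*sin(3*t) - 2) - (-8) = 4*sin(3*t) + 6 is ≥ 0 throughout, so the area is a single integral of |4*sin(3*t) + 6|.
∫[0,pi/3] (4*sin(3*t) + 6) dt = 8/3 + 2*pi.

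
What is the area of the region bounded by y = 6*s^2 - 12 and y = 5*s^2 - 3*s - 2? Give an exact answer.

343/6

Set the curves equal: 6*s^2 - 12 = 5*s^2 - 3*s - 2, so s^2 + 3*s - 10 = 0, which factors as (s - 2)*(s + 5) = 0. The curves meet at s = -5, 2.
On [-5, 2], y = 5*s^2 - 3*s - 2 is on top; that piece has area ∫[-5,2] (-(s^2 + 3*s - 10)) ds = 343/6.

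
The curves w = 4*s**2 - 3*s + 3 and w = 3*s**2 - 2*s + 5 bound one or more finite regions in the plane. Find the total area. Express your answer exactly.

Set the curves equal: 4*s**2 - 3*s + 3 = 3*s**2 - 2*s + 5, so s**2 - s - 2 = 0, which factors as (s - 2)*(s + 1) = 0. The curves meet at s = -1, 2.
On [-1, 2], w = 3*s**2 - 2*s + 5 is on top; that piece has area ∫[-1,2] (-(s**2 - s - 2)) ds = 9/2.

9/2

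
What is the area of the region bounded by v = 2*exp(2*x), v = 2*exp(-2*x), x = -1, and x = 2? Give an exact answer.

The difference (2*exp(2*x)) - (2*exp(-2*x)) = 2*exp(2*x) - 2*exp(-2*x) changes sign at x = 0 inside [-1, 2], so split the integral there.
∫[-1,0] (2*exp(2*x) - 2*exp(-2*x)) dx = -exp(2) - exp(-2) + 2; the area of that piece is -2 + exp(-2) + exp(2).
∫[0,2] (2*exp(2*x) - 2*exp(-2*x)) dx = -2 + exp(-4) + exp(4).
Total area = (-2 + exp(-2) + exp(2)) + (-2 + exp(-4) + exp(4)) = -4 + exp(-4) + exp(-2) + exp(2) + exp(4).

-4 + exp(-4) + exp(-2) + exp(2) + exp(4)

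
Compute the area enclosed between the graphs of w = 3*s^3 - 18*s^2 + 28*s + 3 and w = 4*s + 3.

24

Set the curves equal: 3*s^3 - 18*s^2 + 28*s + 3 = 4*s + 3, so 3*s^3 - 18*s^2 + 24*s = 0, which factors as 3*s*(s - 4)*(s - 2) = 0. The curves meet at s = 0, 2, 4.
On [0, 2], w = 3*s^3 - 18*s^2 + 28*s + 3 is on top; that piece has area ∫[0,2] (3*s^3 - 18*s^2 + 24*s) ds = 12.
On [2, 4], w = 4*s + 3 is on top; that piece has area ∫[2,4] (-(3*s^3 - 18*s^2 + 24*s)) ds = 12.
Total enclosed area = 12 + 12 = 24.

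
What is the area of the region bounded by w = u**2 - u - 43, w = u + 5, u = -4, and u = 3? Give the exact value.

On [-4, 3], (u**2 - u - 43) - (u + 5) = u**2 - 2*u - 48 is ≤ 0 throughout, so the area is a single integral of |u**2 - 2*u - 48|.
∫[-4,3] (u**2 - 2*u - 48) du = -896/3; the area of that piece is 896/3.

896/3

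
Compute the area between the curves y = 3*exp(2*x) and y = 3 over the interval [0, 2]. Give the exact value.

-15/2 + 3*exp(4)/2

On [0, 2], (3*exp(2*x)) - (3) = 3*exp(2*x) - 3 is ≥ 0 throughout, so the area is a single integral of |3*exp(2*x) - 3|.
∫[0,2] (3*exp(2*x) - 3) dx = -15/2 + 3*exp(4)/2.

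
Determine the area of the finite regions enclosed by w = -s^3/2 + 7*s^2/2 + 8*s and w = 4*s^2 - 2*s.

Set the curves equal: -s^3/2 + 7*s^2/2 + 8*s = 4*s^2 - 2*s, so -s^3/2 - s^2/2 + 10*s = 0, which factors as -s*(s - 4)*(s + 5)/2 = 0. The curves meet at s = -5, 0, 4.
On [-5, 0], w = 4*s^2 - 2*s is on top; that piece has area ∫[-5,0] (-(-s^3/2 - s^2/2 + 10*s)) ds = 1625/24.
On [0, 4], w = -s^3/2 + 7*s^2/2 + 8*s is on top; that piece has area ∫[0,4] (-s^3/2 - s^2/2 + 10*s) ds = 112/3.
Total enclosed area = 1625/24 + 112/3 = 2521/24.

2521/24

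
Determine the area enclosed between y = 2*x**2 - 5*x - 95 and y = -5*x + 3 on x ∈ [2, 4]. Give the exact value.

On [2, 4], (2*x**2 - 5*x - 95) - (-5*x + 3) = 2*x**2 - 98 is ≤ 0 throughout, so the area is a single integral of |2*x**2 - 98|.
∫[2,4] (2*x**2 - 98) dx = -476/3; the area of that piece is 476/3.

476/3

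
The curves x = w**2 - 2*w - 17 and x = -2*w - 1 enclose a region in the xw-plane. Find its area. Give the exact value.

Both boundary curves give x as a function of w, so integrate with respect to w. Setting them equal: w**2 - 16 = 0, i.e. (w - 4)*(w + 4) = 0, so they meet at w = -4, 4.
For w in [-4, 4], x = w**2 - 2*w - 17 is on the left; area = ∫[-4,4] (-(w**2 - 16)) dw = 256/3.

256/3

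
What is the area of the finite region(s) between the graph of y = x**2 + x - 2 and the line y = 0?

9/2

The curve meets the x-axis where x**2 + x - 2 = 0, i.e. (x - 1)*(x + 2) = 0, at x = -2, 1.
On [-2, 1] the curve lies below the axis; ∫[-2,1] (x**2 + x - 2) dx = -9/2, giving area 9/2.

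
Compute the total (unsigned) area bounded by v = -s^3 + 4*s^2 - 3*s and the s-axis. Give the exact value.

The curve meets the s-axis where -s^3 + 4*s^2 - 3*s = 0, i.e. -s*(s - 3)*(s - 1) = 0, at s = 0, 1, 3.
On [0, 1] the curve lies below the axis; ∫[0,1] (-s^3 + 4*s^2 - 3*s) ds = -5/12, giving area 5/12.
On [1, 3] the curve lies above the axis; ∫[1,3] (-s^3 + 4*s^2 - 3*s) ds = 8/3, giving area 8/3.
Total area = 5/12 + 8/3 = 37/12.

37/12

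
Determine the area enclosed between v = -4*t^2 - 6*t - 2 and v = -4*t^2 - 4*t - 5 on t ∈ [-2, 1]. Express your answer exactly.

On [-2, 1], (-4*t^2 - 6*t - 2) - (-4*t^2 - 4*t - 5) = -2*t + 3 is ≥ 0 throughout, so the area is a single integral of |-2*t + 3|.
∫[-2,1] (-2*t + 3) dt = 12.

12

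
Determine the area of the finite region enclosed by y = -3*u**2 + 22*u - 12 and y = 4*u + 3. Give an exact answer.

Set the curves equal: -3*u**2 + 22*u - 12 = 4*u + 3, so -3*u**2 + 18*u - 15 = 0, which factors as -3*(u - 5)*(u - 1) = 0. The curves meet at u = 1, 5.
On [1, 5], y = -3*u**2 + 22*u - 12 is on top; that piece has area ∫[1,5] (-3*u**2 + 18*u - 15) du = 32.

32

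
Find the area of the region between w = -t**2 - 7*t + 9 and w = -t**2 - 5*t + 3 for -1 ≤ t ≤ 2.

On [-1, 2], (-t**2 - 7*t + 9) - (-t**2 - 5*t + 3) = -2*t + 6 is ≥ 0 throughout, so the area is a single integral of |-2*t + 6|.
∫[-1,2] (-2*t + 6) dt = 15.

15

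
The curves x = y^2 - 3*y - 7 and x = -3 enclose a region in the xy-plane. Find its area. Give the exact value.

Both boundary curves give x as a function of y, so integrate with respect to y. Setting them equal: y^2 - 3*y - 4 = 0, i.e. (y - 4)*(y + 1) = 0, so they meet at y = -1, 4.
For y in [-1, 4], x = y^2 - 3*y - 7 is on the left; area = ∫[-1,4] (-(y^2 - 3*y - 4)) dy = 125/6.

125/6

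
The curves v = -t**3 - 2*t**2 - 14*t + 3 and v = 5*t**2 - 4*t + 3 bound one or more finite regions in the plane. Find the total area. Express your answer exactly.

Set the curves equal: -t**3 - 2*t**2 - 14*t + 3 = 5*t**2 - 4*t + 3, so -t**3 - 7*t**2 - 10*t = 0, which factors as -t*(t + 2)*(t + 5) = 0. The curves meet at t = -5, -2, 0.
On [-5, -2], v = 5*t**2 - 4*t + 3 is on top; that piece has area ∫[-5,-2] (-(-t**3 - 7*t**2 - 10*t)) dt = 63/4.
On [-2, 0], v = -t**3 - 2*t**2 - 14*t + 3 is on top; that piece has area ∫[-2,0] (-t**3 - 7*t**2 - 10*t) dt = 16/3.
Total enclosed area = 63/4 + 16/3 = 253/12.

253/12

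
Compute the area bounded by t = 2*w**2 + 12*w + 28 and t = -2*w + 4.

Both boundary curves give t as a function of w, so integrate with respect to w. Setting them equal: 2*w**2 + 14*w + 24 = 0, i.e. 2*(w + 3)*(w + 4) = 0, so they meet at w = -4, -3.
For w in [-4, -3], t = 2*w**2 + 12*w + 28 is on the left; area = ∫[-4,-3] (-(2*w**2 + 14*w + 24)) dw = 1/3.

1/3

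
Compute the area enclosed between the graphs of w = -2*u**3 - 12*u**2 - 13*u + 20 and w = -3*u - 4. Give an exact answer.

Set the curves equal: -2*u**3 - 12*u**2 - 13*u + 20 = -3*u - 4, so -2*u**3 - 12*u**2 - 10*u + 24 = 0, which factors as -2*(u - 1)*(u + 3)*(u + 4) = 0. The curves meet at u = -4, -3, 1.
On [-4, -3], w = -3*u - 4 is on top; that piece has area ∫[-4,-3] (-(-2*u**3 - 12*u**2 - 10*u + 24)) du = 3/2.
On [-3, 1], w = -2*u**3 - 12*u**2 - 13*u + 20 is on top; that piece has area ∫[-3,1] (-2*u**3 - 12*u**2 - 10*u + 24) du = 64.
Total enclosed area = 3/2 + 64 = 131/2.

131/2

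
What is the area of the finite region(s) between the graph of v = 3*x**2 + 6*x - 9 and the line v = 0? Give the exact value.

32

The curve meets the x-axis where 3*x**2 + 6*x - 9 = 0, i.e. 3*(x - 1)*(x + 3) = 0, at x = -3, 1.
On [-3, 1] the curve lies below the axis; ∫[-3,1] (3*x**2 + 6*x - 9) dx = -32, giving area 32.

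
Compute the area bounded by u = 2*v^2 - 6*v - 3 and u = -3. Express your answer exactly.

9

Both boundary curves give u as a function of v, so integrate with respect to v. Setting them equal: 2*v^2 - 6*v = 0, i.e. 2*v*(v - 3) = 0, so they meet at v = 0, 3.
For v in [0, 3], u = 2*v^2 - 6*v - 3 is on the left; area = ∫[0,3] (-(2*v^2 - 6*v)) dv = 9.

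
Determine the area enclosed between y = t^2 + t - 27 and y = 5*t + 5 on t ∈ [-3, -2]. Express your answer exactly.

On [-3, -2], (t^2 + t - 27) - (5*t + 5) = t^2 - 4*t - 32 is ≤ 0 throughout, so the area is a single integral of |t^2 - 4*t - 32|.
∫[-3,-2] (t^2 - 4*t - 32) dt = -47/3; the area of that piece is 47/3.

47/3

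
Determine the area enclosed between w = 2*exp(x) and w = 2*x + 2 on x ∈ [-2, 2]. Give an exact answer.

On [-2, 2], (2*exp(x)) - (2*x + 2) = -2*x + 2*exp(x) - 2 is ≥ 0 throughout, so the area is a single integral of |-2*x + 2*exp(x) - 2|.
∫[-2,2] (-2*x + 2*exp(x) - 2) dx = -8 - 2*exp(-2) + 2*exp(2).

-8 - 2*exp(-2) + 2*exp(2)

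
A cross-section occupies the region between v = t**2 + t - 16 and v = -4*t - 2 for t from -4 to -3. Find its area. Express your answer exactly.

On [-4, -3], (t**2 + t - 16) - (-4*t - 2) = t**2 + 5*t - 14 is ≤ 0 throughout, so the area is a single integral of |t**2 + 5*t - 14|.
∫[-4,-3] (t**2 + 5*t - 14) dt = -115/6; the area of that piece is 115/6.

115/6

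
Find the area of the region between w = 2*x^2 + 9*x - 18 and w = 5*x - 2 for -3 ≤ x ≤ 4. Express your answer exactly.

96

The difference (2*x^2 + 9*x - 18) - (5*x - 2) = 2*x^2 + 4*x - 16 changes sign at x = 2 inside [-3, 4], so split the integral there.
∫[-3,2] (2*x^2 + 4*x - 16) dx = -200/3; the area of that piece is 200/3.
∫[2,4] (2*x^2 + 4*x - 16) dx = 88/3.
Total area = 200/3 + 88/3 = 96.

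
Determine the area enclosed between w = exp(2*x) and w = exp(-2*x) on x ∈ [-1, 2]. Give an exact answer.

-2 + exp(-4)/2 + exp(-2)/2 + exp(2)/2 + exp(4)/2

The difference (exp(2*x)) - (exp(-2*x)) = exp(2*x) - exp(-2*x) changes sign at x = 0 inside [-1, 2], so split the integral there.
∫[-1,0] (exp(2*x) - exp(-2*x)) dx = -exp(2)/2 - exp(-2)/2 + 1; the area of that piece is -1 + exp(-2)/2 + exp(2)/2.
∫[0,2] (exp(2*x) - exp(-2*x)) dx = -1 + exp(-4)/2 + exp(4)/2.
Total area = (-1 + exp(-2)/2 + exp(2)/2) + (-1 + exp(-4)/2 + exp(4)/2) = -2 + exp(-4)/2 + exp(-2)/2 + exp(2)/2 + exp(4)/2.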